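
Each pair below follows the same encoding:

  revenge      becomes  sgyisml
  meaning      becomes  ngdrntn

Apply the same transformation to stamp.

In revenge: r→s is +1, e→g is +2, v→y is +3, e→i is +4 — the shift increases by 1 each position. Each letter shifts forward by (position + 1), i.e. 1, 2, 3, … — the shift grows by one for each successive letter.
On stamp: s+1=t, t+2=v, a+3=d, m+4=q, p+5=u.

tvdqu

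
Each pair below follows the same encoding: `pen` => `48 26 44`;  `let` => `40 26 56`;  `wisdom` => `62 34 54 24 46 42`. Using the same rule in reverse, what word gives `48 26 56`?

The formula is n = 2×(alphabet index, a=1) + 16.
Reversing it on 48 26 56: 48→(48−16)÷2=16=p, 26→(26−16)÷2=5=e, 56→(56−16)÷2=20=t.

pet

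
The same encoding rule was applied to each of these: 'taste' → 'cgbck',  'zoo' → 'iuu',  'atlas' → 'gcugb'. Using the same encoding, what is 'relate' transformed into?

The shift depends on letter class: consonant t→c is +9, but vowel a→g is +6. Vowels shift forward by 6 and consonants shift forward by 9.
On relate: r(cons)+9=a, e(vowel)+6=k, l(cons)+9=u, a(vowel)+6=g, t(cons)+9=c, e(vowel)+6=k.

akugck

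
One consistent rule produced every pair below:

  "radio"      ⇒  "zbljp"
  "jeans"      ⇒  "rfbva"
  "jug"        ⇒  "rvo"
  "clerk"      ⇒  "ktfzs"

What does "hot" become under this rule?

The shift depends on letter class: consonant r→z is +8, but vowel a→b is +1. The rule splits by letter class: vowels +1, consonants +8.
Applying it to hot: h(cons)+8=p, o(vowel)+1=p, t(cons)+8=b.

ppb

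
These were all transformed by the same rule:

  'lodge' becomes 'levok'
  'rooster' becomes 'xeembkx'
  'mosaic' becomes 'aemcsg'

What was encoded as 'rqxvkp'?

burden

Treating letters as 0–25, the rule is x ↦ 15x + 2 (mod 26).
Decoding rqxvkp: r(17)→7·(17−2)≡1=b; q(16)→7·(16−2)≡20=u; x(23)→7·(23−2)≡17=r; v(21)→7·(21−2)≡3=d; k(10)→7·(10−2)≡4=e; p(15)→7·(15−2)≡13=n (all mod 26).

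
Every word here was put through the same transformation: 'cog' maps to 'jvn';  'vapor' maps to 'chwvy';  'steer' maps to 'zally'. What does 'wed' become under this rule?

This is a Caesar cipher with shift 7.
For wed: w+7=d, e+7=l, d+7=k.

dlk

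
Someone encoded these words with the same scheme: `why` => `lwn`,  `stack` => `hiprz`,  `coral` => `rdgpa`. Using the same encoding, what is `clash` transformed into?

raphw

Compare letters: w→l is +15, h→w is +15, y→n is +15 — a constant shift. It's a constant shift of +15 (ROT15).
Applying it to clash: c+15=r, l+15=a, a+15=p, s+15=h, h+15=w.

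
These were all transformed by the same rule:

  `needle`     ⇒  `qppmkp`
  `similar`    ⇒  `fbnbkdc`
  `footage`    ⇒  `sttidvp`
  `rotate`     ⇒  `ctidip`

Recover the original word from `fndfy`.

smash

n(13)→q(16) and e(4)→p(15) fit y≡3x+3 (mod 26); the inverse of 3 mod 26 is 9. Treating letters as 0–25, the rule is x ↦ 3x + 3 (mod 26).
Reversing it on fndfy: f(5)→9·(5−3)≡18=s; n(13)→9·(13−3)≡12=m; d(3)→9·(3−3)≡0=a; f(5)→9·(5−3)≡18=s; y(24)→9·(24−3)≡7=h (all mod 26).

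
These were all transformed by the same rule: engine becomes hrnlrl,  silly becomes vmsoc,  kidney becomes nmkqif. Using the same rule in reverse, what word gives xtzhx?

upset

Shifts by position in engine: pos 0: e→h (+3), pos 1: n→r (+4), pos 2: g→n (+7), pos 3: i→l (+3), pos 4: n→r (+4), pos 5: e→l (+7) — repeating every 3. The shifts repeat in a cycle of length 3: positions 0,1,… shift by +3, +4, +7, then the pattern repeats.
Decoding xtzhx: x−3=u, t−4=p, z−7=s, h−3=e, x−4=t.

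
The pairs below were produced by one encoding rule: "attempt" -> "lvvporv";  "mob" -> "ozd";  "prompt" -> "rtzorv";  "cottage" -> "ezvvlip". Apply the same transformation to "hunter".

jfpvpt

The shift depends on letter class: consonant t→v is +2, but vowel a→l is +11. Vowels shift forward by 11 and consonants shift forward by 2.
On hunter: h(cons)+2=j, u(vowel)+11=f, n(cons)+2=p, t(cons)+2=v, e(vowel)+11=p, r(cons)+2=t.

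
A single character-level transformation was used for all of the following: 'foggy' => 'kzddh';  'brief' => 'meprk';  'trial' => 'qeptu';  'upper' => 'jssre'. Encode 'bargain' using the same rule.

mtedtpg

This is an affine cipher: with a=0,…,z=25, each position x becomes (19x+19) mod 26.
Applying it to bargain: b(1)→19·1+19≡12=m; a(0)→19·0+19≡19=t; r(17)→19·17+19≡4=e; g(6)→19·6+19≡3=d; a(0)→19·0+19≡19=t; i(8)→19·8+19≡15=p; n(13)→19·13+19≡6=g (all mod 26).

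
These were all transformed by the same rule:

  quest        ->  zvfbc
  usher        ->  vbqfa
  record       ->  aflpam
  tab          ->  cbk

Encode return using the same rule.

afcvaw

The shift depends on letter class: consonant q→z is +9, but vowel u→v is +1. Two shifts are in play — +1 for a/e/i/o/u, +9 for every other letter.
For return: r(cons)+9=a, e(vowel)+1=f, t(cons)+9=c, u(vowel)+1=v, r(cons)+9=a, n(cons)+9=w.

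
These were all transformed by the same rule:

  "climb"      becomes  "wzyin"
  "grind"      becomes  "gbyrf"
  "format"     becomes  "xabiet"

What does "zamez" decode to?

loyal

c(2)→w(22) and l(11)→z(25) fit y≡9x+4 (mod 26); the inverse of 9 mod 26 is 3. Each letter's alphabet position (a=0..z=25) is mapped through 9·x+4 mod 26 — an affine cipher.
Undoing it on zamez: z(25)→3·(25−4)≡11=l; a(0)→3·(0−4)≡14=o; m(12)→3·(12−4)≡24=y; e(4)→3·(4−4)≡0=a; z(25)→3·(25−4)≡11=l (all mod 26).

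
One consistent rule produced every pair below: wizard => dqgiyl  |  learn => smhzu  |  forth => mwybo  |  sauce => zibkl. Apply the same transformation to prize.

Shifts by position in wizard: pos 0: w→d (+7), pos 1: i→q (+8), pos 2: z→g (+7), pos 3: a→i (+8) — repeating every 2. A repeating key of period 2 is used — shifts +7, +8 over and over.
Applying it to prize: p+7=w, r+8=z, i+7=p, z+8=h, e+7=l.

wzphl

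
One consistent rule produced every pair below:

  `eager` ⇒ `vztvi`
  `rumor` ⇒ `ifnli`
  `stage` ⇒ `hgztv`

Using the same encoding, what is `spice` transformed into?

hkrxv

Each pair mirrors across the alphabet (e↔v, a↔z, g↔t): positions sum to 25. Letters are reflected about the middle of the alphabet (position → 25−position): Atbash.
On spice: s↔h, p↔k, i↔r, c↔x, e↔v.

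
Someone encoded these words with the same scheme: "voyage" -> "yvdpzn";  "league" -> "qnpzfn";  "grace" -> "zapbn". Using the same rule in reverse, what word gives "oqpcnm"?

planet

Treating letters as 0–25, the rule is x ↦ 19x + 15 (mod 26).
Decoding oqpcnm: o(14)→11·(14−15)≡15=p; q(16)→11·(16−15)≡11=l; p(15)→11·(15−15)≡0=a; c(2)→11·(2−15)≡13=n; n(13)→11·(13−15)≡4=e; m(12)→11·(12−15)≡19=t (all mod 26).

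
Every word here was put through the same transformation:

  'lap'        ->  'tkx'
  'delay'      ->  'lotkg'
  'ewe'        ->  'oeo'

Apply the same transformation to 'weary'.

eokzg

The shift depends on letter class: consonant l→t is +8, but vowel a→k is +10. Two shifts are in play — +10 for a/e/i/o/u, +8 for every other letter.
For weary: w(cons)+8=e, e(vowel)+10=o, a(vowel)+10=k, r(cons)+8=z, y(cons)+8=g.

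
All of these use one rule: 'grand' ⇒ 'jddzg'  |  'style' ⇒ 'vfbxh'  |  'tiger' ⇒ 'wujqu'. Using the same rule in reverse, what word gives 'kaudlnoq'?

Shifts by position in grand: pos 0: g→j (+3), pos 1: r→d (+12), pos 2: a→d (+3), pos 3: n→z (+12) — repeating every 2. The shifts repeat in a cycle of length 2: positions 0,1,… shift by +3, +12, then the pattern repeats.
Reversing it on kaudlnoq: k−3=h, a−12=o, u−3=r, d−12=r, l−3=i, n−12=b, o−3=l, q−12=e.

horrible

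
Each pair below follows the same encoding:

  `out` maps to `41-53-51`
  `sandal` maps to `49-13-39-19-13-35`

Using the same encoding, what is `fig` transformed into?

The formula is n = 2×(alphabet index, a=1) + 11.
On fig: f=6→23, i=9→29, g=7→25.

23-29-25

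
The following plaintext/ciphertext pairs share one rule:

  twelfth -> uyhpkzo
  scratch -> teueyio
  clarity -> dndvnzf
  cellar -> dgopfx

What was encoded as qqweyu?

potato

In twelfth: t→u is +1, w→y is +2, e→h is +3, l→p is +4 — the shift increases by 1 each position. Each letter shifts forward by (position + 1), i.e. 1, 2, 3, … — the shift grows by one for each successive letter.
Reversing it on qqweyu: q−1=p, q−2=o, w−3=t, e−4=a, y−5=t, u−6=o.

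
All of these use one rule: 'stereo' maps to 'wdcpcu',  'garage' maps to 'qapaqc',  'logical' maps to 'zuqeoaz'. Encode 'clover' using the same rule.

s(18)→w(22) and t(19)→d(3) fit y≡7x+0 (mod 26); the inverse of 7 mod 26 is 15. This is an affine cipher: with a=0,…,z=25, each position x becomes (7x+0) mod 26.
On clover: c(2)→7·2+0≡14=o; l(11)→7·11+0≡25=z; o(14)→7·14+0≡20=u; v(21)→7·21+0≡17=r; e(4)→7·4+0≡2=c; r(17)→7·17+0≡15=p (all mod 26).

ozurcp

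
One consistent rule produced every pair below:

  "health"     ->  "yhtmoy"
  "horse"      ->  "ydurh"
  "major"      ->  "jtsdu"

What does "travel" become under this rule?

outihm

h(7)→y(24) and e(4)→h(7) fit y≡23x+19 (mod 26); the inverse of 23 mod 26 is 17. Each letter's alphabet position (a=0..z=25) is mapped through 23·x+19 mod 26 — an affine cipher.
For travel: t(19)→23·19+19≡14=o; r(17)→23·17+19≡20=u; a(0)→23·0+19≡19=t; v(21)→23·21+19≡8=i; e(4)→23·4+19≡7=h; l(11)→23·11+19≡12=m (all mod 26).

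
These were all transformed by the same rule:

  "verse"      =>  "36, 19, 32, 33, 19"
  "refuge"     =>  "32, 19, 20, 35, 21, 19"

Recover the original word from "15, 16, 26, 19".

v is letter #22 and maps to 36: an offset of 14. The number is (letter's place in the alphabet, a=1) + 14.
Reversing it on 15, 16, 26, 19: 15→(15−14)÷1=1=a, 16→(16−14)÷1=2=b, 26→(26−14)÷1=12=l, 19→(19−14)÷1=5=e.

able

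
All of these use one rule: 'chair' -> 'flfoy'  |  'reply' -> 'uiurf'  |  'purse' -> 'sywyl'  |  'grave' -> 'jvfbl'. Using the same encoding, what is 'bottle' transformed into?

esyzsm

In chair: c→f is +3, h→l is +4, a→f is +5, i→o is +6 — the shift increases by 1 each position. The shift increases by 1 at each position, starting from +3: 3, 4, 5, ….
Applying it to bottle: b+3=e, o+4=s, t+5=y, t+6=z, l+7=s, e+8=m.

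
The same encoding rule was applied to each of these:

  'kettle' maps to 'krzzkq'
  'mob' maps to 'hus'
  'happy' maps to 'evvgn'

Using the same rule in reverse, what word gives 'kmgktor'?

lineage

The output letters match the input read backwards, each shifted +6: kettle reversed is elttek. The word is reversed, then every letter is shifted forward by 6.
Decoding kmgktor: shift back: k−6=e, m−6=g, g−6=a, k−6=e, t−6=n, o−6=i, r−6=l → egaenil; then reverse → lineage.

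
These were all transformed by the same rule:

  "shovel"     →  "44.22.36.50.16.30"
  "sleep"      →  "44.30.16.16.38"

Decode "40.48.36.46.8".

quota

s(#19)→44 and h(#8)→22: differences scale by 2, so n = 2·pos + 6. With a=1..z=26, the number is 2·pos + 6.
Undoing it on 40.48.36.46.8: 40→(40−6)÷2=17=q, 48→(48−6)÷2=21=u, 36→(36−6)÷2=15=o, 46→(46−6)÷2=20=t, 8→(8−6)÷2=1=a.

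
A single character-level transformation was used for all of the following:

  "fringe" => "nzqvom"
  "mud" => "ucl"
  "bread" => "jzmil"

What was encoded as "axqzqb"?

Compare letters: f→n is +8, r→z is +8, i→q is +8 — a constant shift. It's a constant shift of +8 (ROT8).
Reversing it on axqzqb: a−8=s, x−8=p, q−8=i, z−8=r, q−8=i, b−8=t.

spirit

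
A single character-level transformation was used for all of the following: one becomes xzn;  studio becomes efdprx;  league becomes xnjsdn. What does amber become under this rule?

jynnd

The shift depends on letter class: consonant n→z is +12, but vowel o→x is +9. Vowels shift forward by 9 and consonants shift forward by 12.
On amber: a(vowel)+9=j, m(cons)+12=y, b(cons)+12=n, e(vowel)+9=n, r(cons)+12=d.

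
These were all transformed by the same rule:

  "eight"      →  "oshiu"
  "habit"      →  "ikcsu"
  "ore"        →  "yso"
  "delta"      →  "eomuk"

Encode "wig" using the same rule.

xsh

Vowels shift forward by 10 and consonants shift forward by 1.
For wig: w(cons)+1=x, i(vowel)+10=s, g(cons)+1=h.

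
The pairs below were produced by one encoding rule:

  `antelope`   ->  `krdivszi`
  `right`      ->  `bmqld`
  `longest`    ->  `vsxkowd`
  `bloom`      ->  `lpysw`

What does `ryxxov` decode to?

Shifts by position in antelope: pos 0: a→k (+10), pos 1: n→r (+4), pos 2: t→d (+10), pos 3: e→i (+4) — repeating every 2. The shifts repeat in a cycle of length 2: positions 0,1,… shift by +10, +4, then the pattern repeats.
Decoding ryxxov: r−10=h, y−4=u, x−10=n, x−4=t, o−10=e, v−4=r.

hunter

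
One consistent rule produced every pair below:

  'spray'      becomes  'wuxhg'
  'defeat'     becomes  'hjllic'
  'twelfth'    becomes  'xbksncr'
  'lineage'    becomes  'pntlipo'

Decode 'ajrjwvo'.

In spray: s→w is +4, p→u is +5, r→x is +6, a→h is +7 — the shift increases by 1 each position. The shift increases by 1 at each position, starting from +4: 4, 5, 6, ….
Decoding ajrjwvo: a−4=w, j−5=e, r−6=l, j−7=c, w−8=o, v−9=m, o−10=e.

welcome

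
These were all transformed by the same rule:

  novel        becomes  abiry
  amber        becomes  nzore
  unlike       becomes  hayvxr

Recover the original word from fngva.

satin

Compare letters: n→a is +13, o→b is +13, v→i is +13 — a constant shift. Each letter is shifted forward by 13 in the alphabet (a Caesar shift of +13).
Reversing it on fngva: f−13=s, n−13=a, g−13=t, v−13=i, a−13=n.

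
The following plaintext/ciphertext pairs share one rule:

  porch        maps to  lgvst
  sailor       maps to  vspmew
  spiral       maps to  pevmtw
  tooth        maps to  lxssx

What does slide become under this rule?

The output letters match the input read backwards, each shifted +4: porch reversed is hcrop. The word is reversed, then every letter is shifted forward by 4.
On slide: reverse → edils; then shift: e+4=i, d+4=h, i+4=m, l+4=p, s+4=w.

ihmpw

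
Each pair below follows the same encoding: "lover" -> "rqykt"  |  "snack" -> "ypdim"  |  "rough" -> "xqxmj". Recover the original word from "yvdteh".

Shifts by position in lover: pos 0: l→r (+6), pos 1: o→q (+2), pos 2: v→y (+3), pos 3: e→k (+6), pos 4: r→t (+2) — repeating every 3. The shifts repeat in a cycle of length 3: positions 0,1,… shift by +6, +2, +3, then the pattern repeats.
Reversing it on yvdteh: y−6=s, v−2=t, d−3=a, t−6=n, e−2=c, h−3=e.

stance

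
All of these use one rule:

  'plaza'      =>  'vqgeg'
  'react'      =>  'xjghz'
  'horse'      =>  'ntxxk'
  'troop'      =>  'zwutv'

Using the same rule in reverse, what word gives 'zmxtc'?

throw

Shifts by position in plaza: pos 0: p→v (+6), pos 1: l→q (+5), pos 2: a→g (+6), pos 3: z→e (+5) — repeating every 2. A repeating key of period 2 is used — shifts +6, +5 over and over.
Decoding zmxtc: z−6=t, m−5=h, x−6=r, t−5=o, c−6=w.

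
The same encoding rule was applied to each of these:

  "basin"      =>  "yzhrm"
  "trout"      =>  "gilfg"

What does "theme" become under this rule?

Letters are reflected about the middle of the alphabet (position → 25−position): Atbash.
For theme: t↔g, h↔s, e↔v, m↔n, e↔v.

gsvnv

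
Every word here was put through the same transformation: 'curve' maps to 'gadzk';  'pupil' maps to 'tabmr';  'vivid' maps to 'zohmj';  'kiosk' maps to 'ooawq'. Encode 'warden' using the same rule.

agdhkz

Shifts by position in curve: pos 0: c→g (+4), pos 1: u→a (+6), pos 2: r→d (+12), pos 3: v→z (+4), pos 4: e→k (+6) — repeating every 3. A repeating key of period 3 is used — shifts +4, +6, +12 over and over.
For warden: w+4=a, a+6=g, r+12=d, d+4=h, e+6=k, n+12=z.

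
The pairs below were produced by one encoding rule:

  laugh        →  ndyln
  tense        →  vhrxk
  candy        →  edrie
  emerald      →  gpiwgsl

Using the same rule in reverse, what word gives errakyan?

Letter i (0-indexed) is shifted by i+2, so successive shifts are 2, 3, 4, ….
Undoing it on errakyan: e−2=c, r−3=o, r−4=n, a−5=v, k−6=e, y−7=r, a−8=s, n−9=e.

converse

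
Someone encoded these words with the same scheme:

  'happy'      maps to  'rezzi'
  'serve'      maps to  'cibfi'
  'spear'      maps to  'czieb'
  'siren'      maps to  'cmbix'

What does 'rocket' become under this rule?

bsmuid

The shift depends on letter class: consonant h→r is +10, but vowel a→e is +4. Vowels shift forward by 4 and consonants shift forward by 10.
For rocket: r(cons)+10=b, o(vowel)+4=s, c(cons)+10=m, k(cons)+10=u, e(vowel)+4=i, t(cons)+10=d.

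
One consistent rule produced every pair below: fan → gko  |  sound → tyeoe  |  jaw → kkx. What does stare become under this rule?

The shift depends on letter class: consonant f→g is +1, but vowel a→k is +10. Vowels shift forward by 10 and consonants shift forward by 1.
Applying it to stare: s(cons)+1=t, t(cons)+1=u, a(vowel)+10=k, r(cons)+1=s, e(vowel)+10=o.

tukso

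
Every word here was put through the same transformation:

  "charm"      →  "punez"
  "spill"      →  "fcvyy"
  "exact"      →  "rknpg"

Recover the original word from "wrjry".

jewel

Compare letters: c→p is +13, h→u is +13, a→n is +13 — a constant shift. It's a constant shift of +13 (ROT13).
Reversing it on wrjry: w−13=j, r−13=e, j−13=w, r−13=e, y−13=l.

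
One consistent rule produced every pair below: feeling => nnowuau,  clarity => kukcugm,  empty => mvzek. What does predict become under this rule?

In feeling: f→n is +8, e→n is +9, e→o is +10, l→w is +11 — the shift increases by 1 each position. Letter i (0-indexed) is shifted by i+8, so successive shifts are 8, 9, 10, ….
On predict: p+8=x, r+9=a, e+10=o, d+11=o, i+12=u, c+13=p, t+14=h.

xaoouph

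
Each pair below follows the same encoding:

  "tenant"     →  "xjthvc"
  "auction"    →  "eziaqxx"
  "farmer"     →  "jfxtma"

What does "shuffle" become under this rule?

In tenant: t→x is +4, e→j is +5, n→t is +6, a→h is +7 — the shift increases by 1 each position. Each letter shifts forward by (position + 4), i.e. 4, 5, 6, … — the shift grows by one for each successive letter.
For shuffle: s+4=w, h+5=m, u+6=a, f+7=m, f+8=n, l+9=u, e+10=o.

wmamnuo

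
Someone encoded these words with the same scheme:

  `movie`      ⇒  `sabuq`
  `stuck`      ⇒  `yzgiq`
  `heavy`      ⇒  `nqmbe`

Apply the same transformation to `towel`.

Two shifts are in play — +12 for a/e/i/o/u, +6 for every other letter.
On towel: t(cons)+6=z, o(vowel)+12=a, w(cons)+6=c, e(vowel)+12=q, l(cons)+6=r.

zacqr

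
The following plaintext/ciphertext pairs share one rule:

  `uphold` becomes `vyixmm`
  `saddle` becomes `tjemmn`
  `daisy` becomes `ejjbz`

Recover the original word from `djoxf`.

Shifts by position in uphold: pos 0: u→v (+1), pos 1: p→y (+9), pos 2: h→i (+1), pos 3: o→x (+9) — repeating every 2. The shifts repeat in a cycle of length 2: positions 0,1,… shift by +1, +9, then the pattern repeats.
Decoding djoxf: d−1=c, j−9=a, o−1=n, x−9=o, f−1=e.

canoe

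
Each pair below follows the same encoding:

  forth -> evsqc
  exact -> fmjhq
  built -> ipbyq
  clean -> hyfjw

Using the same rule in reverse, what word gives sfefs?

f(5)→e(4) and o(14)→v(21) fit y≡25x+9 (mod 26); the inverse of 25 mod 26 is 25. Treating letters as 0–25, the rule is x ↦ 25x + 9 (mod 26).
Decoding sfefs: s(18)→25·(18−9)≡17=r; f(5)→25·(5−9)≡4=e; e(4)→25·(4−9)≡5=f; f(5)→25·(5−9)≡4=e; s(18)→25·(18−9)≡17=r (all mod 26).

refer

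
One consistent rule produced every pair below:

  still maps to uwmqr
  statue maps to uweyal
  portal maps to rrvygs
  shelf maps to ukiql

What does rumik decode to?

In still: s→u is +2, t→w is +3, i→m is +4, l→q is +5 — the shift increases by 1 each position. The shift increases by 1 at each position, starting from +2: 2, 3, 4, ….
Reversing it on rumik: r−2=p, u−3=r, m−4=i, i−5=d, k−6=e.

pride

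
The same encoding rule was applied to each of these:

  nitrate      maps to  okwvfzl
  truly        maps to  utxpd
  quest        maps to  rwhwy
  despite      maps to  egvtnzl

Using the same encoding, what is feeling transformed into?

gghpntn

The shift increases by 1 at each position, starting from +1: 1, 2, 3, ….
On feeling: f+1=g, e+2=g, e+3=h, l+4=p, i+5=n, n+6=t, g+7=n.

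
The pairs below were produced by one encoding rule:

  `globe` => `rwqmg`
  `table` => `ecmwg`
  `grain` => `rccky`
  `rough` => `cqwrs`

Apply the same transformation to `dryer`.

ocjgc

The shift depends on letter class: consonant g→r is +11, but vowel o→q is +2. Two shifts are in play — +2 for a/e/i/o/u, +11 for every other letter.
On dryer: d(cons)+11=o, r(cons)+11=c, y(cons)+11=j, e(vowel)+2=g, r(cons)+11=c.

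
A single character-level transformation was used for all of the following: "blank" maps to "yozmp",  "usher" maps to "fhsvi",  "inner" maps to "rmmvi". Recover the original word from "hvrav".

seize

Each pair mirrors across the alphabet (b↔y, l↔o, a↔z): positions sum to 25. This is the alphabet-reversal cipher (Atbash): a becomes z, b becomes y, etc.
Undoing it on hvrav: h↔s, v↔e, r↔i, a↔z, v↔e.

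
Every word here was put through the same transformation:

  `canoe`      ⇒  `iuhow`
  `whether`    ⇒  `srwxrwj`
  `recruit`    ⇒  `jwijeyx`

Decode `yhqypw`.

c(2)→i(8) and a(0)→u(20) fit y≡7x+20 (mod 26); the inverse of 7 mod 26 is 15. Treating letters as 0–25, the rule is x ↦ 7x + 20 (mod 26).
Decoding yhqypw: y(24)→15·(24−20)≡8=i; h(7)→15·(7−20)≡13=n; q(16)→15·(16−20)≡18=s; y(24)→15·(24−20)≡8=i; p(15)→15·(15−20)≡3=d; w(22)→15·(22−20)≡4=e (all mod 26).

inside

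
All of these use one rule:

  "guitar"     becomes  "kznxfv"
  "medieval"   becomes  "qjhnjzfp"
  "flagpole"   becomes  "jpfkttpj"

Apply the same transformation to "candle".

The shift depends on letter class: consonant g→k is +4, but vowel u→z is +5. The rule splits by letter class: vowels +5, consonants +4.
Applying it to candle: c(cons)+4=g, a(vowel)+5=f, n(cons)+4=r, d(cons)+4=h, l(cons)+4=p, e(vowel)+5=j.

gfrhpj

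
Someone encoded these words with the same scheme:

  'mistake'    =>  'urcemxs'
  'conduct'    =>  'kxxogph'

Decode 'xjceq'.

paste

Letter i (0-indexed) is shifted by i+8, so successive shifts are 8, 9, 10, ….
Reversing it on xjceq: x−8=p, j−9=a, c−10=s, e−11=t, q−12=e.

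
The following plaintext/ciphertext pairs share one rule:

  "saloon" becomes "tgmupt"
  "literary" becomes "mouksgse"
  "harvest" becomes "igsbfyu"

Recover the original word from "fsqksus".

Shifts by position in saloon: pos 0: s→t (+1), pos 1: a→g (+6), pos 2: l→m (+1), pos 3: o→u (+6) — repeating every 2. The shifts repeat in a cycle of length 2: positions 0,1,… shift by +1, +6, then the pattern repeats.
Undoing it on fsqksus: f−1=e, s−6=m, q−1=p, k−6=e, s−1=r, u−6=o, s−1=r.

emperor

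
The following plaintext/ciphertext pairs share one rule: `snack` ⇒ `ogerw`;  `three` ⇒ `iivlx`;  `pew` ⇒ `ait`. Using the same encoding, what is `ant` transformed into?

xre

The output letters match the input read backwards, each shifted +4: snack reversed is kcans. The word is reversed, then every letter is shifted forward by 4.
On ant: reverse → tna; then shift: t+4=x, n+4=r, a+4=e.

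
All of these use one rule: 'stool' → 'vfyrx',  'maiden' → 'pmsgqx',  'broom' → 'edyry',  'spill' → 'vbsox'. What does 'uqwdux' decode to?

Shifts by position in stool: pos 0: s→v (+3), pos 1: t→f (+12), pos 2: o→y (+10), pos 3: o→r (+3), pos 4: l→x (+12) — repeating every 3. A repeating key of period 3 is used — shifts +3, +12, +10 over and over.
Decoding uqwdux: u−3=r, q−12=e, w−10=m, d−3=a, u−12=i, x−10=n.

remain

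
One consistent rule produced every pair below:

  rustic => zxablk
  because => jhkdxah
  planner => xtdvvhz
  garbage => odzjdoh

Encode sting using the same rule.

ablvo

The rule splits by letter class: vowels +3, consonants +8.
Applying it to sting: s(cons)+8=a, t(cons)+8=b, i(vowel)+3=l, n(cons)+8=v, g(cons)+8=o.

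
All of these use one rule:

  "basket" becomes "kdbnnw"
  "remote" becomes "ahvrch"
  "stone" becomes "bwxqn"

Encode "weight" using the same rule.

Shifts by position in basket: pos 0: b→k (+9), pos 1: a→d (+3), pos 2: s→b (+9), pos 3: k→n (+3) — repeating every 2. The shifts repeat in a cycle of length 2: positions 0,1,… shift by +9, +3, then the pattern repeats.
On weight: w+9=f, e+3=h, i+9=r, g+3=j, h+9=q, t+3=w.

fhrjqw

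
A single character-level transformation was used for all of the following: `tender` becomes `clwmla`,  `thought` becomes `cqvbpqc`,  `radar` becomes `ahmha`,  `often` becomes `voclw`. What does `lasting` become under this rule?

The shift depends on letter class: consonant t→c is +9, but vowel e→l is +7. Vowels shift forward by 7 and consonants shift forward by 9.
For lasting: l(cons)+9=u, a(vowel)+7=h, s(cons)+9=b, t(cons)+9=c, i(vowel)+7=p, n(cons)+9=w, g(cons)+9=p.

uhbcpwp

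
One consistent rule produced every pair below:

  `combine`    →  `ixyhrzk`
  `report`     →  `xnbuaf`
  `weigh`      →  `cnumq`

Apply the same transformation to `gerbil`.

mndhrx

A repeating key of period 3 is used — shifts +6, +9, +12 over and over.
On gerbil: g+6=m, e+9=n, r+12=d, b+6=h, i+9=r, l+12=x.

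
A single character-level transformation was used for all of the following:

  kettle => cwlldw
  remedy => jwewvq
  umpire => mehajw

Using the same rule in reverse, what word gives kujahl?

script

Compare letters: k→c is +18, e→w is +18, t→l is +18 — a constant shift. Every letter moves 18 places later in the alphabet, wrapping around z→a.
Decoding kujahl: k−18=s, u−18=c, j−18=r, a−18=i, h−18=p, l−18=t.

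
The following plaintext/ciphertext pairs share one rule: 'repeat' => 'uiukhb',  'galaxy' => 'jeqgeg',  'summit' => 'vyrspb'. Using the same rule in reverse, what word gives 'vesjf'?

sandy

In repeat: r→u is +3, e→i is +4, p→u is +5, e→k is +6 — the shift increases by 1 each position. Each letter shifts forward by (position + 3), i.e. 3, 4, 5, … — the shift grows by one for each successive letter.
Undoing it on vesjf: v−3=s, e−4=a, s−5=n, j−6=d, f−7=y.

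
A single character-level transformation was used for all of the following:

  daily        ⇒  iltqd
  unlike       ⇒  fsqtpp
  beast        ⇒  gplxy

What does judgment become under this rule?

ofilrpsy

Two shifts are in play — +11 for a/e/i/o/u, +5 for every other letter.
On judgment: j(cons)+5=o, u(vowel)+11=f, d(cons)+5=i, g(cons)+5=l, m(cons)+5=r, e(vowel)+11=p, n(cons)+5=s, t(cons)+5=y.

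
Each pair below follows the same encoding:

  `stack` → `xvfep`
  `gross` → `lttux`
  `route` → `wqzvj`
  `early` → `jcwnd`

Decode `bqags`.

woven

The shifts repeat in a cycle of length 2: positions 0,1,… shift by +5, +2, then the pattern repeats.
Reversing it on bqags: b−5=w, q−2=o, a−5=v, g−2=e, s−5=n.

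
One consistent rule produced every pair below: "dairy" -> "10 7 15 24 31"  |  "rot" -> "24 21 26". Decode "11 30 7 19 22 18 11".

d is letter #4 and maps to 10: an offset of 6. Letters become their 1-based position plus 6 (so a→7, b→8, …).
Decoding 11 30 7 19 22 18 11: 11→(11−6)÷1=5=e, 30→(30−6)÷1=24=x, 7→(7−6)÷1=1=a, 19→(19−6)÷1=13=m, 22→(22−6)÷1=16=p, 18→(18−6)÷1=12=l, 11→(11−6)÷1=5=e.

example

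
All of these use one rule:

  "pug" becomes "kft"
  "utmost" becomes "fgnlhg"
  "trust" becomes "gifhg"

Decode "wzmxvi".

dancer

Letters are reflected about the middle of the alphabet (position → 25−position): Atbash.
Undoing it on wzmxvi: w↔d, z↔a, m↔n, x↔c, v↔e, i↔r.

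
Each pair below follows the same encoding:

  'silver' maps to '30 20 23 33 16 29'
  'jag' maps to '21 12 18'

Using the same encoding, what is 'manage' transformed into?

24 12 25 12 18 16

Letters become their 1-based position plus 11 (so a→12, b→13, …).
For manage: m=13→24, a=1→12, n=14→25, a=1→12, g=7→18, e=5→16.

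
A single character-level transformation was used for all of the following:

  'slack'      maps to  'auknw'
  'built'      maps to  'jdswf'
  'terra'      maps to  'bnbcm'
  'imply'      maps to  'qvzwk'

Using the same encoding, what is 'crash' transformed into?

kakdt

In slack: s→a is +8, l→u is +9, a→k is +10, c→n is +11 — the shift increases by 1 each position. Each letter shifts forward by (position + 8), i.e. 8, 9, 10, … — the shift grows by one for each successive letter.
On crash: c+8=k, r+9=a, a+10=k, s+11=d, h+12=t.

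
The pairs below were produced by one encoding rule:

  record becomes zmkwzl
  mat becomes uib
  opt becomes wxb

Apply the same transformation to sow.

awe

Compare letters: r→z is +8, e→m is +8, c→k is +8 — a constant shift. Each letter is shifted forward by 8 in the alphabet (a Caesar shift of +8).
On sow: s+8=a, o+8=w, w+8=e.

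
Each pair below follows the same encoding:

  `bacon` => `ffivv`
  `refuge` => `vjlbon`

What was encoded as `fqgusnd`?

blanket

The shift increases by 1 at each position, starting from +4: 4, 5, 6, ….
Decoding fqgusnd: f−4=b, q−5=l, g−6=a, u−7=n, s−8=k, n−9=e, d−10=t.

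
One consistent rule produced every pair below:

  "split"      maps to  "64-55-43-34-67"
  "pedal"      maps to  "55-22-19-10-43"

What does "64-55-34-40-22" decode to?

The formula is n = 3×(alphabet index, a=1) + 7.
Undoing it on 64-55-34-40-22: 64→(64−7)÷3=19=s, 55→(55−7)÷3=16=p, 34→(34−7)÷3=9=i, 40→(40−7)÷3=11=k, 22→(22−7)÷3=5=e.

spike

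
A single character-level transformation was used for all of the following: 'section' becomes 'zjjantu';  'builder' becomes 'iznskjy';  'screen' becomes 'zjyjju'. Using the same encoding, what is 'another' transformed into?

The shift depends on letter class: consonant s→z is +7, but vowel e→j is +5. Vowels shift forward by 5 and consonants shift forward by 7.
Applying it to another: a(vowel)+5=f, n(cons)+7=u, o(vowel)+5=t, t(cons)+7=a, h(cons)+7=o, e(vowel)+5=j, r(cons)+7=y.

futaojy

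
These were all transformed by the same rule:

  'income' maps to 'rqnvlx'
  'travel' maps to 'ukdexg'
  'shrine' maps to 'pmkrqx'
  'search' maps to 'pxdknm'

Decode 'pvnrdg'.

social

This is an affine cipher: with a=0,…,z=25, each position x becomes (5x+3) mod 26.
Decoding pvnrdg: p(15)→21·(15−3)≡18=s; v(21)→21·(21−3)≡14=o; n(13)→21·(13−3)≡2=c; r(17)→21·(17−3)≡8=i; d(3)→21·(3−3)≡0=a; g(6)→21·(6−3)≡11=l (all mod 26).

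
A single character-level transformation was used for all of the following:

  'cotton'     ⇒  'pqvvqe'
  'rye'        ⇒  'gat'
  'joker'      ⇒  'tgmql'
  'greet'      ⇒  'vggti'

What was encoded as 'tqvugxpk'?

The output letters match the input read backwards, each shifted +2: cotton reversed is nottoc. Two steps: reverse the string, then apply a Caesar shift of +2.
Decoding tqvugxpk: shift back: t−2=r, q−2=o, v−2=t, u−2=s, g−2=e, x−2=v, p−2=n, k−2=i → rotsevni; then reverse → investor.

investor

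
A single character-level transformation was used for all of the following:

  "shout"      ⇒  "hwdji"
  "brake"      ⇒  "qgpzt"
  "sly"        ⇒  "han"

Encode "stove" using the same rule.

hidkt

Compare letters: s→h is +15, h→w is +15, o→d is +15 — a constant shift. It's a constant shift of +15 (ROT15).
For stove: s+15=h, t+15=i, o+15=d, v+15=k, e+15=t.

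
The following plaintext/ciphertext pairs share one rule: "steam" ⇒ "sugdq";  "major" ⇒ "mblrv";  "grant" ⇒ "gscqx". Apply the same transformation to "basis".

In steam: s→s is +0, t→u is +1, e→g is +2, a→d is +3 — the shift increases by 1 each position. Each letter shifts forward by its position index (0, 1, 2, …) — the shift grows by one for each successive letter.
Applying it to basis: b+0=b, a+1=b, s+2=u, i+3=l, s+4=w.

bbulw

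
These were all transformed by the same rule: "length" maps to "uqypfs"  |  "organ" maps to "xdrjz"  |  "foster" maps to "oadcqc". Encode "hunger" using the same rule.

Shifts by position in length: pos 0: l→u (+9), pos 1: e→q (+12), pos 2: n→y (+11), pos 3: g→p (+9), pos 4: t→f (+12), pos 5: h→s (+11) — repeating every 3. The shifts repeat in a cycle of length 3: positions 0,1,… shift by +9, +12, +11, then the pattern repeats.
On hunger: h+9=q, u+12=g, n+11=y, g+9=p, e+12=q, r+11=c.

qgypqc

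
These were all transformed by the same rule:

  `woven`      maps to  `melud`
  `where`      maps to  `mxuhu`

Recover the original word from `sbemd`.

clown

Compare letters: w→m is +16, o→e is +16, v→l is +16 — a constant shift. Each letter is shifted forward by 16 in the alphabet (a Caesar shift of +16).
Undoing it on sbemd: s−16=c, b−16=l, e−16=o, m−16=w, d−16=n.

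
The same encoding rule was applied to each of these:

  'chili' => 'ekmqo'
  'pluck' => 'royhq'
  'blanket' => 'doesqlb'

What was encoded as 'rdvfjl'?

The shift increases by 1 at each position, starting from +2: 2, 3, 4, ….
Reversing it on rdvfjl: r−2=p, d−3=a, v−4=r, f−5=a, j−6=d, l−7=e.

parade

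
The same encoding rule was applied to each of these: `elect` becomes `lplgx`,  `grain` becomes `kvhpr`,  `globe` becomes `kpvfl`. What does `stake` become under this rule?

Two shifts are in play — +7 for a/e/i/o/u, +4 for every other letter.
Applying it to stake: s(cons)+4=w, t(cons)+4=x, a(vowel)+7=h, k(cons)+4=o, e(vowel)+7=l.

wxhol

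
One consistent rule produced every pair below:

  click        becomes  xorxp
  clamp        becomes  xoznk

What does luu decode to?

off

This is the alphabet-reversal cipher (Atbash): a becomes z, b becomes y, etc.
Undoing it on luu: l↔o, u↔f, u↔f.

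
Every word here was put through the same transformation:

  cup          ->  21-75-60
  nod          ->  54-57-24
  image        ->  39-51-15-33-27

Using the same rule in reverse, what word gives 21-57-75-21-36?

c(#3)→21 and u(#21)→75: differences scale by 3, so n = 3·pos + 12. With a=1..z=26, the number is 3·pos + 12.
Decoding 21-57-75-21-36: 21→(21−12)÷3=3=c, 57→(57−12)÷3=15=o, 75→(75−12)÷3=21=u, 21→(21−12)÷3=3=c, 36→(36−12)÷3=8=h.

couch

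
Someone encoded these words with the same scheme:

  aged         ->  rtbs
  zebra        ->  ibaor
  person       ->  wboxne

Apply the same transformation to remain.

Treating letters as 0–25, the rule is x ↦ 9x + 17 (mod 26).
Applying it to remain: r(17)→9·17+17≡14=o; e(4)→9·4+17≡1=b; m(12)→9·12+17≡21=v; a(0)→9·0+17≡17=r; i(8)→9·8+17≡11=l; n(13)→9·13+17≡4=e (all mod 26).

obvrle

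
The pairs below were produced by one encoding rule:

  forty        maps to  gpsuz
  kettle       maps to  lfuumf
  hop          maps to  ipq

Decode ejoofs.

Compare letters: f→g is +1, o→p is +1, r→s is +1 — a constant shift. Every letter moves 1 place later in the alphabet, wrapping around z→a.
Undoing it on ejoofs: e−1=d, j−1=i, o−1=n, o−1=n, f−1=e, s−1=r.

dinner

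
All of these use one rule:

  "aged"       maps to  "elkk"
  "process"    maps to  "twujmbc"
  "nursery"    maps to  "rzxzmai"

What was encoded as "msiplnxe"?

In aged: a→e is +4, g→l is +5, e→k is +6, d→k is +7 — the shift increases by 1 each position. The shift increases by 1 at each position, starting from +4: 4, 5, 6, ….
Reversing it on msiplnxe: m−4=i, s−5=n, i−6=c, p−7=i, l−8=d, n−9=e, x−10=n, e−11=t.

incident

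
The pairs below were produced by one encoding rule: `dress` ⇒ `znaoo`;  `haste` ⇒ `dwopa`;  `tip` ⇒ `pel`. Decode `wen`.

air

Compare letters: d→z is +22, r→n is +22, e→a is +22 — a constant shift. Each letter is shifted forward by 22 in the alphabet (a Caesar shift of +22).
Decoding wen: w−22=a, e−22=i, n−22=r.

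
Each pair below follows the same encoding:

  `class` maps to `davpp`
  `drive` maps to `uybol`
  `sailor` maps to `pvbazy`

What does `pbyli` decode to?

c(2)→d(3) and l(11)→a(0) fit y≡17x+21 (mod 26); the inverse of 17 mod 26 is 23. This is an affine cipher: with a=0,…,z=25, each position x becomes (17x+21) mod 26.
Reversing it on pbyli: p(15)→23·(15−21)≡18=s; b(1)→23·(1−21)≡8=i; y(24)→23·(24−21)≡17=r; l(11)→23·(11−21)≡4=e; i(8)→23·(8−21)≡13=n (all mod 26).

siren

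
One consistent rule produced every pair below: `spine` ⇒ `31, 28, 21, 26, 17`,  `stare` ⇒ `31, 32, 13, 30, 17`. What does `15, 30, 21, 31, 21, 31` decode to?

crisis

Each letter is replaced by its alphabet position (a=1..z=26) + 12.
Decoding 15, 30, 21, 31, 21, 31: 15→(15−12)÷1=3=c, 30→(30−12)÷1=18=r, 21→(21−12)÷1=9=i, 31→(31−12)÷1=19=s, 21→(21−12)÷1=9=i, 31→(31−12)÷1=19=s.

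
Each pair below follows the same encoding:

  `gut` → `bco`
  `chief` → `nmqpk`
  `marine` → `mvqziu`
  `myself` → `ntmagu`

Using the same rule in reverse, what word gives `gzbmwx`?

The output letters match the input read backwards, each shifted +8: gut reversed is tug. Read the word backwards and shift each letter +8.
Reversing it on gzbmwx: shift back: g−8=y, z−8=r, b−8=t, m−8=e, w−8=o, x−8=p → yrteop; then reverse → poetry.

poetry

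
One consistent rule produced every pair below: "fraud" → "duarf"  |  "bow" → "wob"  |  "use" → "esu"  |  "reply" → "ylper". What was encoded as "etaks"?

skate

The output letters match the input read backwards: fraud reversed is duarf. The word is simply reversed.
Undoing it on etaks: then reverse → skate.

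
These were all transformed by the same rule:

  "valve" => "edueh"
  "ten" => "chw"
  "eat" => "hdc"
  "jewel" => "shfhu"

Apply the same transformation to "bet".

The rule splits by letter class: vowels +3, consonants +9.
For bet: b(cons)+9=k, e(vowel)+3=h, t(cons)+9=c.

khc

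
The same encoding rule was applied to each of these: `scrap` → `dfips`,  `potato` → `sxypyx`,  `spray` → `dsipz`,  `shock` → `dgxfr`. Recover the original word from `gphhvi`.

s(18)→d(3) and c(2)→f(5) fit y≡21x+15 (mod 26); the inverse of 21 mod 26 is 5. Each letter's alphabet position (a=0..z=25) is mapped through 21·x+15 mod 26 — an affine cipher.
Undoing it on gphhvi: g(6)→5·(6−15)≡7=h; p(15)→5·(15−15)≡0=a; h(7)→5·(7−15)≡12=m; h(7)→5·(7−15)≡12=m; v(21)→5·(21−15)≡4=e; i(8)→5·(8−15)≡17=r (all mod 26).

hammer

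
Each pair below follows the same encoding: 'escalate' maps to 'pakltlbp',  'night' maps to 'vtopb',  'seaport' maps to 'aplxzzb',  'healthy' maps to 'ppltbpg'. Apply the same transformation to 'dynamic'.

The rule splits by letter class: vowels +11, consonants +8.
On dynamic: d(cons)+8=l, y(cons)+8=g, n(cons)+8=v, a(vowel)+11=l, m(cons)+8=u, i(vowel)+11=t, c(cons)+8=k.

lgvlutk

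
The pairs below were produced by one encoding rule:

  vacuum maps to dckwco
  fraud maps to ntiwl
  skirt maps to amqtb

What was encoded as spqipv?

knight

Shifts by position in vacuum: pos 0: v→d (+8), pos 1: a→c (+2), pos 2: c→k (+8), pos 3: u→w (+2) — repeating every 2. The shifts repeat in a cycle of length 2: positions 0,1,… shift by +8, +2, then the pattern repeats.
Reversing it on spqipv: s−8=k, p−2=n, q−8=i, i−2=g, p−8=h, v−2=t.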